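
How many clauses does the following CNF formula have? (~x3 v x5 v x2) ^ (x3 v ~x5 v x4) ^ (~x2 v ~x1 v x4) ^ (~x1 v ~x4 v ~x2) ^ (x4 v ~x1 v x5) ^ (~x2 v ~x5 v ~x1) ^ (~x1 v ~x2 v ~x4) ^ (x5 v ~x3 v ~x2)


Each group enclosed in parentheses joined by ^ is one clause.
Counting the conjuncts: 8 clauses.

8


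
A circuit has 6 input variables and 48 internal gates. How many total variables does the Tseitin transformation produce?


The Tseitin transformation introduces one auxiliary variable per gate.
Total variables = inputs + gates = 6 + 48 = 54.

54


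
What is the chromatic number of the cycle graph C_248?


A cycle on an even number of vertices is bipartite: alternate two colors around the cycle.
Since 248 is even, two colors suffice, and at least two are needed because the graph has edges.
Chromatic number = 2.

2


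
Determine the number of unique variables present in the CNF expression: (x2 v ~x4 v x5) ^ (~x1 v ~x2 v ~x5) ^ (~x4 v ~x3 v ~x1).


Identify each distinct variable in the formula.
Variables found: x1, x2, x3, x4, x5.
Total distinct variables = 5.

5


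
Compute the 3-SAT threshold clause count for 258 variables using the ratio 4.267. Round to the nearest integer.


The 3-SAT phase transition occurs at approximately 4.267 clauses per variable.
m = 4.267 * 258 = 1100.886.
Rounded to nearest integer: 1101.

1101


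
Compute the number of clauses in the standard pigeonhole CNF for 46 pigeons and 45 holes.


The PHP encoding has two parts:
1) At-least-one-hole clauses: 46 (one per pigeon, each with 45 literals).
2) At-most-one-pigeon-per-hole clauses: 45 holes * C(46,2) = 45 * 1035 = 46575.
Total clauses = 46 + 46575 = 46621.

46621


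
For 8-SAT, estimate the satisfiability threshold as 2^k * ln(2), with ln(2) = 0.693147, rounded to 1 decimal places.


Using the asymptotic formula: threshold ~ 2^k * ln(2).
2^8 = 256.
256 * 0.693147 = 177.4.

177.4


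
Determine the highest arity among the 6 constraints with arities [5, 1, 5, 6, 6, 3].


The arities are: 5, 1, 5, 6, 6, 3.
Scan for the maximum value.
Maximum arity = 6.

6


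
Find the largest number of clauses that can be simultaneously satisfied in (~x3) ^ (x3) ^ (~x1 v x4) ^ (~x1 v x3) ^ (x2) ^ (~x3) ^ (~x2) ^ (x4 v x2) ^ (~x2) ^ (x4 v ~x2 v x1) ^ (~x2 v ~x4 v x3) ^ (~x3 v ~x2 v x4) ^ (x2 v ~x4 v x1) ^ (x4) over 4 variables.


Enumerate all 16 truth assignments.
For each, count how many of the 14 clauses are satisfied.
The formula is not fully satisfiable, so the maximum is below 14.
Maximum simultaneously satisfiable clauses = 11.

11


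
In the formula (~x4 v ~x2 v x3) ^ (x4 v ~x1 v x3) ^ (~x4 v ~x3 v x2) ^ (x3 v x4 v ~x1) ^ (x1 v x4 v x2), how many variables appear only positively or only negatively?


A pure literal appears in only one polarity across all clauses.
No pure literals found.
Count = 0.

0


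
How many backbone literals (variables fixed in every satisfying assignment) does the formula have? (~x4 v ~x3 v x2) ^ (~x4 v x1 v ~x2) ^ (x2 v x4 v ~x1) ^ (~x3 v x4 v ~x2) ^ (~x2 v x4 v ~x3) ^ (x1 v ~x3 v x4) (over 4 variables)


Find all satisfying assignments: 7 model(s).
Check which variables have the same value in every model.
No variable is fixed across all models.
Backbone size = 0.

0


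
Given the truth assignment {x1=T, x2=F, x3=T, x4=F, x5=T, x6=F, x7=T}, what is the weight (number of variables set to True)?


The weight is the number of variables assigned True.
True variables: x1, x3, x5, x7.
Weight = 4.

4


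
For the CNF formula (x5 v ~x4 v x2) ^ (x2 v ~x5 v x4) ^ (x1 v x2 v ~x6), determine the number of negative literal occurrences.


Scan each clause for negated literals.
Clause 1: 1 negative; Clause 2: 1 negative; Clause 3: 1 negative.
Total negative literal occurrences = 3.

3


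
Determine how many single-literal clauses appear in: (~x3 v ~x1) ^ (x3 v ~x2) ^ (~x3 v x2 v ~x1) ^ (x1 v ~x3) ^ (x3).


A unit clause contains exactly one literal.
Unit clauses found: (x3).
Count = 1.

1


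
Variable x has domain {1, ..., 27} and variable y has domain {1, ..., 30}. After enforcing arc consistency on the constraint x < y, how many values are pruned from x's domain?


For the constraint x < y, x needs a supporting value in y's domain.
x can be at most 29 (one less than y's maximum).
Valid x values from domain: 27 out of 27.
Pruned = 27 - 27 = 0.

0


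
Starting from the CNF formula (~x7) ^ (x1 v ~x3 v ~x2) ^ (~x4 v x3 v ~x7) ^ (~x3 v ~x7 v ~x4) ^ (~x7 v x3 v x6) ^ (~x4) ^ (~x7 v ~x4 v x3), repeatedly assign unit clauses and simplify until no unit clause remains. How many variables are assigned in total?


Unit propagation repeatedly assigns the literal in any unit clause, then simplifies.
Assignments in order: x7 = F, x4 = F.
No further unit clauses remain.
Total variables assigned = 2.

2


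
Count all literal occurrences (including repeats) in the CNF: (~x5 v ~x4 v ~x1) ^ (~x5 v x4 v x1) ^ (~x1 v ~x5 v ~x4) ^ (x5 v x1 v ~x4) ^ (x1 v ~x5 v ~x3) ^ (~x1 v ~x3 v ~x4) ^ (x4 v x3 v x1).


Clause lengths: 3, 3, 3, 3, 3, 3, 3.
Sum = 3 + 3 + 3 + 3 + 3 + 3 + 3 = 21.

21


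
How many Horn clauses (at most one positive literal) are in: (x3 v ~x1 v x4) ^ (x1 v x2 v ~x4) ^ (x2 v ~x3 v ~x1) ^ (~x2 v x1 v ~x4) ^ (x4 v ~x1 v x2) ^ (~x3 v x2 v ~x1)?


A Horn clause has at most one positive literal.
Clause 1: 2 positive lit(s) -> not Horn
Clause 2: 2 positive lit(s) -> not Horn
Clause 3: 1 positive lit(s) -> Horn
Clause 4: 1 positive lit(s) -> Horn
Clause 5: 2 positive lit(s) -> not Horn
Clause 6: 1 positive lit(s) -> Horn
Total Horn clauses = 3.

3


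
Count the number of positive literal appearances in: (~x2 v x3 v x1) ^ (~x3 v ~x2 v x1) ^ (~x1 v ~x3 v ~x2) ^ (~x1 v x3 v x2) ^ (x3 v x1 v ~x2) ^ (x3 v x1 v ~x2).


Scan each clause for unnegated literals.
Clause 1: 2 positive; Clause 2: 1 positive; Clause 3: 0 positive; Clause 4: 2 positive; Clause 5: 2 positive; Clause 6: 2 positive.
Total positive literal occurrences = 9.

9


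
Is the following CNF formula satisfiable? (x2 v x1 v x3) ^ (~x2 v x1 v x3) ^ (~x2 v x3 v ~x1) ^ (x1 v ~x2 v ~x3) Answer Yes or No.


Check all 8 possible truth assignments.
Number of satisfying assignments found: 4.
The formula is satisfiable.

Yes


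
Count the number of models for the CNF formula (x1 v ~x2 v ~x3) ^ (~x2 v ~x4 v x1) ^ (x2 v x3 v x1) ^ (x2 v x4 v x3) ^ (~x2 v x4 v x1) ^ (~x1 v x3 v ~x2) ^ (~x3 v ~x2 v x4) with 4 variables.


Enumerate all 16 truth assignments over 4 variables.
Test each against every clause.
Satisfying assignments found: 6.

6


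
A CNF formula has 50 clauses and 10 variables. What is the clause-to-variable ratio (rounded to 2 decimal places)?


Clause-to-variable ratio = clauses / variables.
50 / 10 = 5.0.

5.0


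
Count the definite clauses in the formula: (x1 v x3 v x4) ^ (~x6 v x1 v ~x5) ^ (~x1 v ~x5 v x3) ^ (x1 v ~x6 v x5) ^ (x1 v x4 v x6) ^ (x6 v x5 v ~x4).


A definite clause has exactly one positive literal.
Clause 1: 3 positive -> not definite
Clause 2: 1 positive -> definite
Clause 3: 1 positive -> definite
Clause 4: 2 positive -> not definite
Clause 5: 3 positive -> not definite
Clause 6: 2 positive -> not definite
Definite clause count = 2.

2


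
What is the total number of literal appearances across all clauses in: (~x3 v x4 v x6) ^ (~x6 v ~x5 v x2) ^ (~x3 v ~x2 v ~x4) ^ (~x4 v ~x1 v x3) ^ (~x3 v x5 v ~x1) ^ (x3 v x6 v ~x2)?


Clause lengths: 3, 3, 3, 3, 3, 3.
Sum = 3 + 3 + 3 + 3 + 3 + 3 = 18.

18


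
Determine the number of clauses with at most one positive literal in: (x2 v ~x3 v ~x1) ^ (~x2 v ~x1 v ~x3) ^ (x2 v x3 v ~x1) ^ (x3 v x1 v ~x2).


A Horn clause has at most one positive literal.
Clause 1: 1 positive lit(s) -> Horn
Clause 2: 0 positive lit(s) -> Horn
Clause 3: 2 positive lit(s) -> not Horn
Clause 4: 2 positive lit(s) -> not Horn
Total Horn clauses = 2.

2


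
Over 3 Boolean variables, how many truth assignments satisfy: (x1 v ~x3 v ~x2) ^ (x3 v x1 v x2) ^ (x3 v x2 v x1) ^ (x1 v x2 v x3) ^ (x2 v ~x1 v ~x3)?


Enumerate all 8 truth assignments over 3 variables.
Test each against every clause.
Satisfying assignments found: 5.

5


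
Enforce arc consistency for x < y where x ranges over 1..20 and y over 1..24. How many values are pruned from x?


For the constraint x < y, x needs a supporting value in y's domain.
x can be at most 23 (one less than y's maximum).
Valid x values from domain: 20 out of 20.
Pruned = 20 - 20 = 0.

0


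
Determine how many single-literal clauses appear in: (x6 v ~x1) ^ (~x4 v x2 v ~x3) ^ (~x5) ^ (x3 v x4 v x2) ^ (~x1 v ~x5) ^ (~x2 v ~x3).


A unit clause contains exactly one literal.
Unit clauses found: (~x5).
Count = 1.

1


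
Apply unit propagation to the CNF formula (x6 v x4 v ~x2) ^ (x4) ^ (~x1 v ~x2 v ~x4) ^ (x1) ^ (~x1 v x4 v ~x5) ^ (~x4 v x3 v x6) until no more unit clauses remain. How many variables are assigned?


Unit propagation repeatedly assigns the literal in any unit clause, then simplifies.
Assignments in order: x4 = T, x1 = T, x2 = F.
No further unit clauses remain.
Total variables assigned = 3.

3


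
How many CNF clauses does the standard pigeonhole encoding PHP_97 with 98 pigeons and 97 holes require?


The PHP encoding has two parts:
1) At-least-one-hole clauses: 98 (one per pigeon, each with 97 literals).
2) At-most-one-pigeon-per-hole clauses: 97 holes * C(98,2) = 97 * 4753 = 461041.
Total clauses = 98 + 461041 = 461139.

461139


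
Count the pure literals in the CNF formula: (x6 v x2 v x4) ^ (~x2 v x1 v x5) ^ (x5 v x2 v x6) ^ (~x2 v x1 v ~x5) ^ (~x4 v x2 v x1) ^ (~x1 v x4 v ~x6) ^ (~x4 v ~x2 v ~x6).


A pure literal appears in only one polarity across all clauses.
No pure literals found.
Count = 0.

0


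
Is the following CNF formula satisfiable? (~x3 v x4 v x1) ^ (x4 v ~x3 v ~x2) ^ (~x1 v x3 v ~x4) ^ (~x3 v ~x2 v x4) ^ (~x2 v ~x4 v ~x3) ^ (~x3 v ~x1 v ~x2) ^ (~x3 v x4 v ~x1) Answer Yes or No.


Check all 16 possible truth assignments.
Number of satisfying assignments found: 8.
The formula is satisfiable.

Yes


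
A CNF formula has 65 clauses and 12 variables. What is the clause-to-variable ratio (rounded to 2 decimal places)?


Clause-to-variable ratio = clauses / variables.
65 / 12 = 5.42.

5.42


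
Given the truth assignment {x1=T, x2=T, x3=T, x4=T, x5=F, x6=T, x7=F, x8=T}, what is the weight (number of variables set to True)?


The weight is the number of variables assigned True.
True variables: x1, x2, x3, x4, x6, x8.
Weight = 6.

6


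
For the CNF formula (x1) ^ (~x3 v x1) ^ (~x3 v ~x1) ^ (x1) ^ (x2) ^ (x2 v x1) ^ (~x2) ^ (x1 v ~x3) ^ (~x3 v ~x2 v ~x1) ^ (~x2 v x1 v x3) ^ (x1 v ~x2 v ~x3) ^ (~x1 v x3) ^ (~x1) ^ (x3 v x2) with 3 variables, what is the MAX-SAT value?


Enumerate all 8 truth assignments.
For each, count how many of the 14 clauses are satisfied.
The formula is not fully satisfiable, so the maximum is below 14.
Maximum simultaneously satisfiable clauses = 11.

11


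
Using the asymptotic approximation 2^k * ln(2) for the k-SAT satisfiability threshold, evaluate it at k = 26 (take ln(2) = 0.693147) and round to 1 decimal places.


Using the asymptotic formula: threshold ~ 2^k * ln(2).
2^26 = 67108864.
67108864 * 0.693147 = 46516307.8.

46516307.8


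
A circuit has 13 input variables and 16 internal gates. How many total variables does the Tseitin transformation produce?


The Tseitin transformation introduces one auxiliary variable per gate.
Total variables = inputs + gates = 13 + 16 = 29.

29


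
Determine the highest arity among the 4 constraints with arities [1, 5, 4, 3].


The arities are: 1, 5, 4, 3.
Scan for the maximum value.
Maximum arity = 5.

5


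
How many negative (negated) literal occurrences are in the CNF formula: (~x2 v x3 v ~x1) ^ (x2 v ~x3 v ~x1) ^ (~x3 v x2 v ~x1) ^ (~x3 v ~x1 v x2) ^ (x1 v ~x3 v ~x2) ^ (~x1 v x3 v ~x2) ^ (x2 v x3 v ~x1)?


Scan each clause for negated literals.
Clause 1: 2 negative; Clause 2: 2 negative; Clause 3: 2 negative; Clause 4: 2 negative; Clause 5: 2 negative; Clause 6: 2 negative; Clause 7: 1 negative.
Total negative literal occurrences = 13.

13


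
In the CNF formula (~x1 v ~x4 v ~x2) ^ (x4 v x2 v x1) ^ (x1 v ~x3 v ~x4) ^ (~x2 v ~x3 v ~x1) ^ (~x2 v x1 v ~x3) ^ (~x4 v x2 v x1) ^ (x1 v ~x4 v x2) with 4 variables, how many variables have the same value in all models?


Find all satisfying assignments: 7 model(s).
Check which variables have the same value in every model.
No variable is fixed across all models.
Backbone size = 0.

0


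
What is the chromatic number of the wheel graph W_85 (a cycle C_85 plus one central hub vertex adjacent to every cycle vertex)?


W_85 consists of the cycle C_85 together with a hub vertex adjacent to every cycle vertex.
The cycle C_85 needs 3 colors (odd cycle -> 3).
The hub is adjacent to every cycle vertex, so it must receive a new color distinct from all of them.
Chromatic number = 3 + 1 = 4.

4


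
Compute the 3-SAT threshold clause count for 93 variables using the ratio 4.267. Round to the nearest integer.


The 3-SAT phase transition occurs at approximately 4.267 clauses per variable.
m = 4.267 * 93 = 396.831.
Rounded to nearest integer: 397.

397


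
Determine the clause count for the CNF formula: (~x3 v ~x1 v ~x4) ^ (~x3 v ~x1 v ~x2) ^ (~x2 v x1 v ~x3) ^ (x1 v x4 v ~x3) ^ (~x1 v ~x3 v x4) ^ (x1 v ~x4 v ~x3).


Each group enclosed in parentheses joined by ^ is one clause.
Counting the conjuncts: 6 clauses.

6


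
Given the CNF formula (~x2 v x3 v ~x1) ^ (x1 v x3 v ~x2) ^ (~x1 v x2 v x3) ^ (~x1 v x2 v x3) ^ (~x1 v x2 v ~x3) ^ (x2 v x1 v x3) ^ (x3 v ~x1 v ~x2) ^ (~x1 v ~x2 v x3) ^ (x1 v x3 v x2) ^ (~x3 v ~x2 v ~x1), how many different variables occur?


Identify each distinct variable in the formula.
Variables found: x1, x2, x3.
Total distinct variables = 3.

3


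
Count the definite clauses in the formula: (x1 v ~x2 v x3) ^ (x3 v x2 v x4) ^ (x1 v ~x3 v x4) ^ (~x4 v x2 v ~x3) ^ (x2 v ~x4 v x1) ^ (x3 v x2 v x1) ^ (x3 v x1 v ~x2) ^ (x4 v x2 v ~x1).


A definite clause has exactly one positive literal.
Clause 1: 2 positive -> not definite
Clause 2: 3 positive -> not definite
Clause 3: 2 positive -> not definite
Clause 4: 1 positive -> definite
Clause 5: 2 positive -> not definite
Clause 6: 3 positive -> not definite
Clause 7: 2 positive -> not definite
Clause 8: 2 positive -> not definite
Definite clause count = 1.

1


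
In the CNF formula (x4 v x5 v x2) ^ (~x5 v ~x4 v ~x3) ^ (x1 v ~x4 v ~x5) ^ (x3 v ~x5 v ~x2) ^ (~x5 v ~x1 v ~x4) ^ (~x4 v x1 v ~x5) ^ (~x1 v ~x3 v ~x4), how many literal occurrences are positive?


Scan each clause for unnegated literals.
Clause 1: 3 positive; Clause 2: 0 positive; Clause 3: 1 positive; Clause 4: 1 positive; Clause 5: 0 positive; Clause 6: 1 positive; Clause 7: 0 positive.
Total positive literal occurrences = 6.

6


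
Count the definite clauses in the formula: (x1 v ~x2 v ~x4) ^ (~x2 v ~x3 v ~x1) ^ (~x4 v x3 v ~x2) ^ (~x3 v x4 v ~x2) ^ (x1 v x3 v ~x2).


A definite clause has exactly one positive literal.
Clause 1: 1 positive -> definite
Clause 2: 0 positive -> not definite
Clause 3: 1 positive -> definite
Clause 4: 1 positive -> definite
Clause 5: 2 positive -> not definite
Definite clause count = 3.

3


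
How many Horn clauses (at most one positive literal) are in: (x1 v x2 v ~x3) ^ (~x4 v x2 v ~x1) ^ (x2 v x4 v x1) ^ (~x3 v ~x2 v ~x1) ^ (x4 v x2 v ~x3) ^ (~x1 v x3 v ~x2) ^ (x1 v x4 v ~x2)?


A Horn clause has at most one positive literal.
Clause 1: 2 positive lit(s) -> not Horn
Clause 2: 1 positive lit(s) -> Horn
Clause 3: 3 positive lit(s) -> not Horn
Clause 4: 0 positive lit(s) -> Horn
Clause 5: 2 positive lit(s) -> not Horn
Clause 6: 1 positive lit(s) -> Horn
Clause 7: 2 positive lit(s) -> not Horn
Total Horn clauses = 3.

3


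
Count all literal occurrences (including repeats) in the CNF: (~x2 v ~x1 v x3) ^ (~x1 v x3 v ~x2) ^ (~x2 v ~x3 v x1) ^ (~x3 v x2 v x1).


Clause lengths: 3, 3, 3, 3.
Sum = 3 + 3 + 3 + 3 = 12.

12


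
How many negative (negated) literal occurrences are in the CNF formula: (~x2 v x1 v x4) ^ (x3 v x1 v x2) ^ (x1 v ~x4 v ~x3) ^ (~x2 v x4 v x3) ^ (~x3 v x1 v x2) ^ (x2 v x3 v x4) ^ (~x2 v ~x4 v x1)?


Scan each clause for negated literals.
Clause 1: 1 negative; Clause 2: 0 negative; Clause 3: 2 negative; Clause 4: 1 negative; Clause 5: 1 negative; Clause 6: 0 negative; Clause 7: 2 negative.
Total negative literal occurrences = 7.

7


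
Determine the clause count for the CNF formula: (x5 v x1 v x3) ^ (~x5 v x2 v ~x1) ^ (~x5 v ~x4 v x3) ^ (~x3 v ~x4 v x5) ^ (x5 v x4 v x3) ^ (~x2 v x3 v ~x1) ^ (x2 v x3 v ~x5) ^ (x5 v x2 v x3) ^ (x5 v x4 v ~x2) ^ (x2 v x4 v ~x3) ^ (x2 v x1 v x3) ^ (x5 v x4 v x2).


Each group enclosed in parentheses joined by ^ is one clause.
Counting the conjuncts: 12 clauses.

12


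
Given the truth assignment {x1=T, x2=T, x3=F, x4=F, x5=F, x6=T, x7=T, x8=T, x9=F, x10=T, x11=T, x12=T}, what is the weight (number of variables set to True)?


The weight is the number of variables assigned True.
True variables: x1, x2, x6, x7, x8, x10, x11, x12.
Weight = 8.

8


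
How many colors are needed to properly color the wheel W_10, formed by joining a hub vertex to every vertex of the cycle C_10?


W_10 consists of the cycle C_10 together with a hub vertex adjacent to every cycle vertex.
The cycle C_10 needs 2 colors (even cycle -> 2).
The hub is adjacent to every cycle vertex, so it must receive a new color distinct from all of them.
Chromatic number = 2 + 1 = 3.

3


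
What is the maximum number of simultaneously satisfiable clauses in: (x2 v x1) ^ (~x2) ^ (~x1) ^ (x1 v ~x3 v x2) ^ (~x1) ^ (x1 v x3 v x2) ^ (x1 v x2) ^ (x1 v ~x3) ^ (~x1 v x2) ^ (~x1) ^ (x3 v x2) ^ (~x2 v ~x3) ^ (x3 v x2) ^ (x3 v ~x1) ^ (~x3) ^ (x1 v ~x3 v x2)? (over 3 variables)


Enumerate all 8 truth assignments.
For each, count how many of the 16 clauses are satisfied.
The formula is not fully satisfiable, so the maximum is below 16.
Maximum simultaneously satisfiable clauses = 15.

15


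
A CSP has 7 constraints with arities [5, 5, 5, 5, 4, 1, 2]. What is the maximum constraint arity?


The arities are: 5, 5, 5, 5, 4, 1, 2.
Scan for the maximum value.
Maximum arity = 5.

5


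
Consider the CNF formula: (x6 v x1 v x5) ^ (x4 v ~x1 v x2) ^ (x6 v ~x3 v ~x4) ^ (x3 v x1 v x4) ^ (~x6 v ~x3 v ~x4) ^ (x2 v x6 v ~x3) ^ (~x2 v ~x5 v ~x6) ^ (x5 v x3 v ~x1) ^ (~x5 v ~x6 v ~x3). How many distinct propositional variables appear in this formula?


Identify each distinct variable in the formula.
Variables found: x1, x2, x3, x4, x5, x6.
Total distinct variables = 6.

6


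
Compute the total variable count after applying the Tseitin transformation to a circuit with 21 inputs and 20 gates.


The Tseitin transformation introduces one auxiliary variable per gate.
Total variables = inputs + gates = 21 + 20 = 41.

41


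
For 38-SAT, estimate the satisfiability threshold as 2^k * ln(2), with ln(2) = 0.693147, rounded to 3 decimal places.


Using the asymptotic formula: threshold ~ 2^k * ln(2).
2^38 = 274877906944.
274877906944 * 0.693147 = 190530796564.513.

190530796564.513


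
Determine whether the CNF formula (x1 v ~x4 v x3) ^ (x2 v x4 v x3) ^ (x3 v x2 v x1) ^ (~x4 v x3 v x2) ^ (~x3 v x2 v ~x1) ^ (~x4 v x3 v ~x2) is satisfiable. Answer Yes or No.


Check all 16 possible truth assignments.
Number of satisfying assignments found: 8.
The formula is satisfiable.

Yes


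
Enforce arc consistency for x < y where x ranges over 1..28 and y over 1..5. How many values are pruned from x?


For the constraint x < y, x needs a supporting value in y's domain.
x can be at most 4 (one less than y's maximum).
Valid x values from domain: 4 out of 28.
Pruned = 28 - 4 = 24.

24


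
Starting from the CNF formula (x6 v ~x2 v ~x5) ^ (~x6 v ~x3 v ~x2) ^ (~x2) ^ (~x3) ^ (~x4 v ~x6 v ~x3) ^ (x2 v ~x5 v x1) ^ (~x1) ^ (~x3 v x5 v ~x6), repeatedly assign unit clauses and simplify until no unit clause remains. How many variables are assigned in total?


Unit propagation repeatedly assigns the literal in any unit clause, then simplifies.
Assignments in order: x2 = F, x3 = F, x1 = F, x5 = F.
No further unit clauses remain.
Total variables assigned = 4.

4


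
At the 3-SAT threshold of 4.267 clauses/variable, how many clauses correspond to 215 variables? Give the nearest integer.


The 3-SAT phase transition occurs at approximately 4.267 clauses per variable.
m = 4.267 * 215 = 917.405.
Rounded to nearest integer: 917.

917


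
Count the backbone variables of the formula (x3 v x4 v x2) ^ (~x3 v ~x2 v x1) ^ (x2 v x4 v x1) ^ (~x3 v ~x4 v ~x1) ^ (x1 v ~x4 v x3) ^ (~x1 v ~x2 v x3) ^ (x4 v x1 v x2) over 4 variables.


Find all satisfying assignments: 5 model(s).
Check which variables have the same value in every model.
No variable is fixed across all models.
Backbone size = 0.

0


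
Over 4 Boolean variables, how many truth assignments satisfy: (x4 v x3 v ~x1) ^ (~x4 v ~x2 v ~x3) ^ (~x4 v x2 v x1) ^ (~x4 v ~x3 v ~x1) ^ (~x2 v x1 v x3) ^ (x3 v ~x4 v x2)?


Enumerate all 16 truth assignments over 4 variables.
Test each against every clause.
Satisfying assignments found: 6.

6


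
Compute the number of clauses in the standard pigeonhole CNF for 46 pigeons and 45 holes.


The PHP encoding has two parts:
1) At-least-one-hole clauses: 46 (one per pigeon, each with 45 literals).
2) At-most-one-pigeon-per-hole clauses: 45 holes * C(46,2) = 45 * 1035 = 46575.
Total clauses = 46 + 46575 = 46621.

46621


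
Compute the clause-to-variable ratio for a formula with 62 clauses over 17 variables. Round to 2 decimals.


Clause-to-variable ratio = clauses / variables.
62 / 17 = 3.65.

3.65


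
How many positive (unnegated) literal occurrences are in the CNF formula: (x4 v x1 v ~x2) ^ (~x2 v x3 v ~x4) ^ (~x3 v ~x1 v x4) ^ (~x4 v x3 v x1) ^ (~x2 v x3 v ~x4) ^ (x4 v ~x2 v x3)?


Scan each clause for unnegated literals.
Clause 1: 2 positive; Clause 2: 1 positive; Clause 3: 1 positive; Clause 4: 2 positive; Clause 5: 1 positive; Clause 6: 2 positive.
Total positive literal occurrences = 9.

9


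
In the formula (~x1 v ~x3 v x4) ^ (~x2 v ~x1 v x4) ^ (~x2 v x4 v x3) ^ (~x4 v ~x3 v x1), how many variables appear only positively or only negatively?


A pure literal appears in only one polarity across all clauses.
Pure literals: x2 (negative only).
Count = 1.

1


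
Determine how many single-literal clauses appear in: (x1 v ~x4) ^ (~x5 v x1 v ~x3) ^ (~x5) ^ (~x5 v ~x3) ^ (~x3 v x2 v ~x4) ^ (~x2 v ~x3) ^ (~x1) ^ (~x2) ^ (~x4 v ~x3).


A unit clause contains exactly one literal.
Unit clauses found: (~x5), (~x1), (~x2).
Count = 3.

3


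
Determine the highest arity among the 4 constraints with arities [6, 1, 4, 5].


The arities are: 6, 1, 4, 5.
Scan for the maximum value.
Maximum arity = 6.

6


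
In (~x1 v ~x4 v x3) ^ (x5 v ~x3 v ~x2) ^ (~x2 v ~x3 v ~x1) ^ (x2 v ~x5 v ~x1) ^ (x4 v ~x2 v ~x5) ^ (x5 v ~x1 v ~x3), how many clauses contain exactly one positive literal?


A definite clause has exactly one positive literal.
Clause 1: 1 positive -> definite
Clause 2: 1 positive -> definite
Clause 3: 0 positive -> not definite
Clause 4: 1 positive -> definite
Clause 5: 1 positive -> definite
Clause 6: 1 positive -> definite
Definite clause count = 5.

5


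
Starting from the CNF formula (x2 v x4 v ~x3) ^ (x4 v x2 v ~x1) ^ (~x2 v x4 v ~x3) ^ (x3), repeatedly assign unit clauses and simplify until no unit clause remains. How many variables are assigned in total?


Unit propagation repeatedly assigns the literal in any unit clause, then simplifies.
Assignments in order: x3 = T.
No further unit clauses remain.
Total variables assigned = 1.

1


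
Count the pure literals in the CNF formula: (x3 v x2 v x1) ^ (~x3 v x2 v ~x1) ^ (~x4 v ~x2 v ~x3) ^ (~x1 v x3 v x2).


A pure literal appears in only one polarity across all clauses.
Pure literals: x4 (negative only).
Count = 1.

1


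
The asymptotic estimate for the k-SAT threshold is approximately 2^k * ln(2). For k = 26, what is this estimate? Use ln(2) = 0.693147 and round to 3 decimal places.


Using the asymptotic formula: threshold ~ 2^k * ln(2).
2^26 = 67108864.
67108864 * 0.693147 = 46516307.755.

46516307.755


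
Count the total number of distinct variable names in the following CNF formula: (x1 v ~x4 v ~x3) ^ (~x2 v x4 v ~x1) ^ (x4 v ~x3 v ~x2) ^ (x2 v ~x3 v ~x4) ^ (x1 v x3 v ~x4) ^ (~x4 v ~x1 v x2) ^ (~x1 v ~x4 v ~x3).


Identify each distinct variable in the formula.
Variables found: x1, x2, x3, x4.
Total distinct variables = 4.

4


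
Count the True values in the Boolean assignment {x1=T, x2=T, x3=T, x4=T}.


The weight is the number of variables assigned True.
True variables: x1, x2, x3, x4.
Weight = 4.

4


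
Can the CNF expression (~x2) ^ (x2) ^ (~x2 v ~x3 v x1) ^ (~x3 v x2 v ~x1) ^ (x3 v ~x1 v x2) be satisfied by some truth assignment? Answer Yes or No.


Check all 8 possible truth assignments.
Number of satisfying assignments found: 0.
The formula is unsatisfiable.

No


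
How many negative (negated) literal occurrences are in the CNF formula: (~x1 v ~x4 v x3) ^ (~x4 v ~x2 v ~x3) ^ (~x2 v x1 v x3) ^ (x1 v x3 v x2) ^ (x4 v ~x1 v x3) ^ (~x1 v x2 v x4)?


Scan each clause for negated literals.
Clause 1: 2 negative; Clause 2: 3 negative; Clause 3: 1 negative; Clause 4: 0 negative; Clause 5: 1 negative; Clause 6: 1 negative.
Total negative literal occurrences = 8.

8


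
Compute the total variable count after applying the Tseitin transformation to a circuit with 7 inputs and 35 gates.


The Tseitin transformation introduces one auxiliary variable per gate.
Total variables = inputs + gates = 7 + 35 = 42.

42


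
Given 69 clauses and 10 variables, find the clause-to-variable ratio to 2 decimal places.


Clause-to-variable ratio = clauses / variables.
69 / 10 = 6.9.

6.9


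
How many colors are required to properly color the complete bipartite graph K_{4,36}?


K_{4,36} is bipartite by definition: the two parts are independent sets, with every edge crossing between them.
Color all vertices in one part with color 1 and all vertices in the other part with color 2.
Since the graph has at least one edge, one color does not suffice.
Chromatic number = 2.

2


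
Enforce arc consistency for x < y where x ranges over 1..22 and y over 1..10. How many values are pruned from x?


For the constraint x < y, x needs a supporting value in y's domain.
x can be at most 9 (one less than y's maximum).
Valid x values from domain: 9 out of 22.
Pruned = 22 - 9 = 13.

13


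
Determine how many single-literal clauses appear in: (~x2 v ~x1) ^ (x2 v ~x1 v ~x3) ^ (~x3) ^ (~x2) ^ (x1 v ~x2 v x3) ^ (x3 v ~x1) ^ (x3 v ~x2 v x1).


A unit clause contains exactly one literal.
Unit clauses found: (~x3), (~x2).
Count = 2.

2


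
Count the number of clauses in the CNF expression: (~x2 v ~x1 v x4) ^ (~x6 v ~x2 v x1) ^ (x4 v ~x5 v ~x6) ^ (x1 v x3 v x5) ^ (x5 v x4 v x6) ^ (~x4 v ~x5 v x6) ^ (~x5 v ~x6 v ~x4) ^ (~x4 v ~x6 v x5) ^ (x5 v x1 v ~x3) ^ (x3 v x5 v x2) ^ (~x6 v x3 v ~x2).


Each group enclosed in parentheses joined by ^ is one clause.
Counting the conjuncts: 11 clauses.

11


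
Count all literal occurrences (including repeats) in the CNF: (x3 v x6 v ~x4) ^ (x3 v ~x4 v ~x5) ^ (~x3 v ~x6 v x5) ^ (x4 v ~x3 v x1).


Clause lengths: 3, 3, 3, 3.
Sum = 3 + 3 + 3 + 3 = 12.

12


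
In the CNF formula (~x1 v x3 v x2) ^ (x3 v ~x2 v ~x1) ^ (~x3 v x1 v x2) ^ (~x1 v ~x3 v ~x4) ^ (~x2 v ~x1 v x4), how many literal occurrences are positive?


Scan each clause for unnegated literals.
Clause 1: 2 positive; Clause 2: 1 positive; Clause 3: 2 positive; Clause 4: 0 positive; Clause 5: 1 positive.
Total positive literal occurrences = 6.

6


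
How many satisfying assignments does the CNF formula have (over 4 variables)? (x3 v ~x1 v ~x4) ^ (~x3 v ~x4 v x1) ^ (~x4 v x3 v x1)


Enumerate all 16 truth assignments over 4 variables.
Test each against every clause.
Satisfying assignments found: 10.

10


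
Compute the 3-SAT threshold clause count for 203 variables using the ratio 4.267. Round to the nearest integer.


The 3-SAT phase transition occurs at approximately 4.267 clauses per variable.
m = 4.267 * 203 = 866.201.
Rounded to nearest integer: 866.

866


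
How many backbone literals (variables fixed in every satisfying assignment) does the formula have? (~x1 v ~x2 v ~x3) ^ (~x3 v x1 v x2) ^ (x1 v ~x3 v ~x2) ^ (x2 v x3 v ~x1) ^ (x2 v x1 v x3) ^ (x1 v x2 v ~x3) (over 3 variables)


Find all satisfying assignments: 3 model(s).
Check which variables have the same value in every model.
No variable is fixed across all models.
Backbone size = 0.

0


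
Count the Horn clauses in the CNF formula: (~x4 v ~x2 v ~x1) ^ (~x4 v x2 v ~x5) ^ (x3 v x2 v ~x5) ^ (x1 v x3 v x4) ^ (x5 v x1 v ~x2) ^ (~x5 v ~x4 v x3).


A Horn clause has at most one positive literal.
Clause 1: 0 positive lit(s) -> Horn
Clause 2: 1 positive lit(s) -> Horn
Clause 3: 2 positive lit(s) -> not Horn
Clause 4: 3 positive lit(s) -> not Horn
Clause 5: 2 positive lit(s) -> not Horn
Clause 6: 1 positive lit(s) -> Horn
Total Horn clauses = 3.

3


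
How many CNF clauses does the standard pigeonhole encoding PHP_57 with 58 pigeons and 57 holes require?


The PHP encoding has two parts:
1) At-least-one-hole clauses: 58 (one per pigeon, each with 57 literals).
2) At-most-one-pigeon-per-hole clauses: 57 holes * C(58,2) = 57 * 1653 = 94221.
Total clauses = 58 + 94221 = 94279.

94279


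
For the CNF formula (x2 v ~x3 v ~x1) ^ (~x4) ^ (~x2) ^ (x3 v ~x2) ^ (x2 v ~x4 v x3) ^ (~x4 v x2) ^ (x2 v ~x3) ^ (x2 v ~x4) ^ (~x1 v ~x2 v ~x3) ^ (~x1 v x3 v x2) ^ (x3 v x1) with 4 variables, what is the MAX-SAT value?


Enumerate all 16 truth assignments.
For each, count how many of the 11 clauses are satisfied.
The formula is not fully satisfiable, so the maximum is below 11.
Maximum simultaneously satisfiable clauses = 10.

10


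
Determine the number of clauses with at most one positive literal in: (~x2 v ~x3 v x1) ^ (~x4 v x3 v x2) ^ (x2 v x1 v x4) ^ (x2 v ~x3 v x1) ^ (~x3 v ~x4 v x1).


A Horn clause has at most one positive literal.
Clause 1: 1 positive lit(s) -> Horn
Clause 2: 2 positive lit(s) -> not Horn
Clause 3: 3 positive lit(s) -> not Horn
Clause 4: 2 positive lit(s) -> not Horn
Clause 5: 1 positive lit(s) -> Horn
Total Horn clauses = 2.

2


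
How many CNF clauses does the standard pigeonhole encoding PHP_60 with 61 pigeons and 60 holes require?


The PHP encoding has two parts:
1) At-least-one-hole clauses: 61 (one per pigeon, each with 60 literals).
2) At-most-one-pigeon-per-hole clauses: 60 holes * C(61,2) = 60 * 1830 = 109800.
Total clauses = 61 + 109800 = 109861.

109861


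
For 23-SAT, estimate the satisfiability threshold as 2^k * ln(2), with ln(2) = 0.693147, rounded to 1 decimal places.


Using the asymptotic formula: threshold ~ 2^k * ln(2).
2^23 = 8388608.
8388608 * 0.693147 = 5814538.5.

5814538.5


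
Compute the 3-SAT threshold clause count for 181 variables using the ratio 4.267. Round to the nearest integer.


The 3-SAT phase transition occurs at approximately 4.267 clauses per variable.
m = 4.267 * 181 = 772.327.
Rounded to nearest integer: 772.

772


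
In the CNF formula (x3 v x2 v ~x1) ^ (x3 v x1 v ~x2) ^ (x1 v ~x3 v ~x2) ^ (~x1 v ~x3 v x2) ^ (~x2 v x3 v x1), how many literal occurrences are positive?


Scan each clause for unnegated literals.
Clause 1: 2 positive; Clause 2: 2 positive; Clause 3: 1 positive; Clause 4: 1 positive; Clause 5: 2 positive.
Total positive literal occurrences = 8.

8


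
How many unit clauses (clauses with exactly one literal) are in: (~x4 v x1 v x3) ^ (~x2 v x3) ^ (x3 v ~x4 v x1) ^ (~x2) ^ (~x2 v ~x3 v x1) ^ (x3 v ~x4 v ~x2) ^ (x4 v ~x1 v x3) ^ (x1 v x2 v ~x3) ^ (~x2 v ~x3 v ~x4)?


A unit clause contains exactly one literal.
Unit clauses found: (~x2).
Count = 1.

1


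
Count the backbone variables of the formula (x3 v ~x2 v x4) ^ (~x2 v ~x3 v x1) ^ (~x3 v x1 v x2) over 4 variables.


Find all satisfying assignments: 10 model(s).
Check which variables have the same value in every model.
No variable is fixed across all models.
Backbone size = 0.

0


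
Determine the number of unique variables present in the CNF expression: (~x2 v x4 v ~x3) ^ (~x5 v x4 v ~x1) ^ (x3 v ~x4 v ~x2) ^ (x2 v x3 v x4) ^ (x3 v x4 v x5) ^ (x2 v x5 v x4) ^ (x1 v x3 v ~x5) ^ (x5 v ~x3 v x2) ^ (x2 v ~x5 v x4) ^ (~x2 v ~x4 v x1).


Identify each distinct variable in the formula.
Variables found: x1, x2, x3, x4, x5.
Total distinct variables = 5.

5


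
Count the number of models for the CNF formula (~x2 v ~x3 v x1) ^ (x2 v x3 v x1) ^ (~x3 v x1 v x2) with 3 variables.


Enumerate all 8 truth assignments over 3 variables.
Test each against every clause.
Satisfying assignments found: 5.

5


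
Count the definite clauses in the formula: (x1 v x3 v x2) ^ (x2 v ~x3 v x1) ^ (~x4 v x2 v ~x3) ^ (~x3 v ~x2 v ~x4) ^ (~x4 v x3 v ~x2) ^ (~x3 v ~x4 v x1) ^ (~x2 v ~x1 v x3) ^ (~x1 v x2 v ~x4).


A definite clause has exactly one positive literal.
Clause 1: 3 positive -> not definite
Clause 2: 2 positive -> not definite
Clause 3: 1 positive -> definite
Clause 4: 0 positive -> not definite
Clause 5: 1 positive -> definite
Clause 6: 1 positive -> definite
Clause 7: 1 positive -> definite
Clause 8: 1 positive -> definite
Definite clause count = 5.

5


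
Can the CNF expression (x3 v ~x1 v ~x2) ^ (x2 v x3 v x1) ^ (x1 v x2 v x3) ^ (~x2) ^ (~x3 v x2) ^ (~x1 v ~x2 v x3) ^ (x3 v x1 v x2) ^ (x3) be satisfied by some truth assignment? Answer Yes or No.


Check all 8 possible truth assignments.
Number of satisfying assignments found: 0.
The formula is unsatisfiable.

No


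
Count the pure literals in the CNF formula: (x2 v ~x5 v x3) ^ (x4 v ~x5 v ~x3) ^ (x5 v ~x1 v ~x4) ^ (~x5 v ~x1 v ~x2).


A pure literal appears in only one polarity across all clauses.
Pure literals: x1 (negative only).
Count = 1.

1


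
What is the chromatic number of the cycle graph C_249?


An odd cycle cannot be 2-colored: alternating two colors around the cycle returns to the start with a conflict.
Since 249 is odd, three colors are required (and three suffice).
Chromatic number = 3.

3


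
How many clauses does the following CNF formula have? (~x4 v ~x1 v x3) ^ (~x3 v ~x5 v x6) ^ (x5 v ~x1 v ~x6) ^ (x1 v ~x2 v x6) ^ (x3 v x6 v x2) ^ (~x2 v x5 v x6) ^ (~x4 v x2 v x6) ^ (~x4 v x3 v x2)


Each group enclosed in parentheses joined by ^ is one clause.
Counting the conjuncts: 8 clauses.

8


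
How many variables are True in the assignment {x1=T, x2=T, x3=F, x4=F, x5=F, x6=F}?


The weight is the number of variables assigned True.
True variables: x1, x2.
Weight = 2.

2


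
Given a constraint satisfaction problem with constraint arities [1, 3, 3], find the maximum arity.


The arities are: 1, 3, 3.
Scan for the maximum value.
Maximum arity = 3.

3


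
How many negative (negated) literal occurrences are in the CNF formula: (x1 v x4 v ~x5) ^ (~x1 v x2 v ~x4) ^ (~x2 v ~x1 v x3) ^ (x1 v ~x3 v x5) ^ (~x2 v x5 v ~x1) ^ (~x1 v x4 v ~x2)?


Scan each clause for negated literals.
Clause 1: 1 negative; Clause 2: 2 negative; Clause 3: 2 negative; Clause 4: 1 negative; Clause 5: 2 negative; Clause 6: 2 negative.
Total negative literal occurrences = 10.

10


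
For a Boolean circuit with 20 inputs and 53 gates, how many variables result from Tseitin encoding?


The Tseitin transformation introduces one auxiliary variable per gate.
Total variables = inputs + gates = 20 + 53 = 73.

73


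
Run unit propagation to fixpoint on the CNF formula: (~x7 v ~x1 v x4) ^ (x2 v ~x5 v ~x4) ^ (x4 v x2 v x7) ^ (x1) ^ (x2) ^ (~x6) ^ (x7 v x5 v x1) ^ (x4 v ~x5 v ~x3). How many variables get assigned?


Unit propagation repeatedly assigns the literal in any unit clause, then simplifies.
Assignments in order: x1 = T, x2 = T, x6 = F.
No further unit clauses remain.
Total variables assigned = 3.

3


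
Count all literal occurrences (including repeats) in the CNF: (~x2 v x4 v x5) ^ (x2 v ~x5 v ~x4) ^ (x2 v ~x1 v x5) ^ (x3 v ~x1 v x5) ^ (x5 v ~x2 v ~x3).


Clause lengths: 3, 3, 3, 3, 3.
Sum = 3 + 3 + 3 + 3 + 3 = 15.

15


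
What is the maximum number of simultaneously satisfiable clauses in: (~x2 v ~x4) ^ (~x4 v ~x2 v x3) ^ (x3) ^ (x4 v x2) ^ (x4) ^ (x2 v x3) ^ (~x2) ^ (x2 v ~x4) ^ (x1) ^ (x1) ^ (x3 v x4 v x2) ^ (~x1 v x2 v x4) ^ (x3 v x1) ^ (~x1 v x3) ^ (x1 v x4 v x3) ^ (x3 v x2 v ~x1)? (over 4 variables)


Enumerate all 16 truth assignments.
For each, count how many of the 16 clauses are satisfied.
The formula is not fully satisfiable, so the maximum is below 16.
Maximum simultaneously satisfiable clauses = 15.

15


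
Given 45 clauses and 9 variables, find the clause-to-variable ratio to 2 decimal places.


Clause-to-variable ratio = clauses / variables.
45 / 9 = 5.0.

5.0


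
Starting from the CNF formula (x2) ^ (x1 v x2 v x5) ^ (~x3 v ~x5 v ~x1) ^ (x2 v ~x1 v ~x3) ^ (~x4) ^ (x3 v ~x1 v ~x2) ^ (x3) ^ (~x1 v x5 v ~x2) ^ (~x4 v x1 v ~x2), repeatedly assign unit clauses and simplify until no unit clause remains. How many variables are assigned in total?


Unit propagation repeatedly assigns the literal in any unit clause, then simplifies.
Assignments in order: x2 = T, x4 = F, x3 = T.
No further unit clauses remain.
Total variables assigned = 3.

3


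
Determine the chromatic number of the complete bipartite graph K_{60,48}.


K_{60,48} is bipartite by definition: the two parts are independent sets, with every edge crossing between them.
Color all vertices in one part with color 1 and all vertices in the other part with color 2.
Since the graph has at least one edge, one color does not suffice.
Chromatic number = 2.

2


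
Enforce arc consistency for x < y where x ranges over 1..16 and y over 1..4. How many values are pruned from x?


For the constraint x < y, x needs a supporting value in y's domain.
x can be at most 3 (one less than y's maximum).
Valid x values from domain: 3 out of 16.
Pruned = 16 - 3 = 13.

13


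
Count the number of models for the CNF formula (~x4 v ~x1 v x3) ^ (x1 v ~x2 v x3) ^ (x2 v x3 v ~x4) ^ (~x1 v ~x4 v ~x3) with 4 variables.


Enumerate all 16 truth assignments over 4 variables.
Test each against every clause.
Satisfying assignments found: 9.

9


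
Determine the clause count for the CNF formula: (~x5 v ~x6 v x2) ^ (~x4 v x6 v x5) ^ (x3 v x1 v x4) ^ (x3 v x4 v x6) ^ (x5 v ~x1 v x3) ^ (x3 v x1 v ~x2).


Each group enclosed in parentheses joined by ^ is one clause.
Counting the conjuncts: 6 clauses.

6


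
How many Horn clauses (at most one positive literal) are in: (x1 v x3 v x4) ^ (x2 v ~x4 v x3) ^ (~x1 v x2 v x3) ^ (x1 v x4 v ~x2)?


A Horn clause has at most one positive literal.
Clause 1: 3 positive lit(s) -> not Horn
Clause 2: 2 positive lit(s) -> not Horn
Clause 3: 2 positive lit(s) -> not Horn
Clause 4: 2 positive lit(s) -> not Horn
Total Horn clauses = 0.

0


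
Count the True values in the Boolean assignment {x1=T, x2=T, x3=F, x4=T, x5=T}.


The weight is the number of variables assigned True.
True variables: x1, x2, x4, x5.
Weight = 4.

4


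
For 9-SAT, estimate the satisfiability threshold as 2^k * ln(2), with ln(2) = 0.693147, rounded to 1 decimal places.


Using the asymptotic formula: threshold ~ 2^k * ln(2).
2^9 = 512.
512 * 0.693147 = 354.9.

354.9


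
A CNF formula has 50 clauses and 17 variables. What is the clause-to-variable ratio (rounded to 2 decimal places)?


Clause-to-variable ratio = clauses / variables.
50 / 17 = 2.94.

2.94


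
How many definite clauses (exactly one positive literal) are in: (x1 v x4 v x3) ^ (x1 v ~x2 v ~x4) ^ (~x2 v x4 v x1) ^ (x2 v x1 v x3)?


A definite clause has exactly one positive literal.
Clause 1: 3 positive -> not definite
Clause 2: 1 positive -> definite
Clause 3: 2 positive -> not definite
Clause 4: 3 positive -> not definite
Definite clause count = 1.

1
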